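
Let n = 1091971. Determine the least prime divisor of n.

23

1091971 is odd.
Digit sum 28, not divisible by 3.
Ends in 1: not divisible by 5.
7: 1091971 = 7·155995 + 6
11: 1091971 = 11·99270 + 1
13: 1091971 = 13·83997 + 10
17: 1091971 = 17·64233 + 10
19: 1091971 = 19·57472 + 3
23: 1091971 = 23·47477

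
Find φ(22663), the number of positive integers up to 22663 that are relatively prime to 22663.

22360

Factor: 22663 = 131 · 173.
φ(22663) = (131−1) · (173−1) = 130 · 172 = 22360.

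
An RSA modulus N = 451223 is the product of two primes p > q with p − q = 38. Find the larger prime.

Since p = q + 38, we have 451223 = q(q + 38), so q² + 38q − 451223 = 0.
Discriminant: 38² + 4·451223 = 1444 + 1804892 = 1806336; √1806336 = 1344.
q = (−38 + 1344)/2 = 653, and p = q + 38 = 691.
Check: 653 · 691 = 451223.

691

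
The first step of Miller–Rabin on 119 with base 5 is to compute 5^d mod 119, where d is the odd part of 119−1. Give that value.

119 − 1 = 118 = 2^1 · 59, so d = 59.
5^1 ≡ 5 (mod 119)
5^2 ≡ 5^2 = 25 ≡ 25 (mod 119)
5^4 ≡ 25^2 = 625 ≡ 30 (mod 119)
5^8 ≡ 30^2 = 900 ≡ 67 (mod 119)
5^16 ≡ 67^2 = 4489 ≡ 86 (mod 119)
5^32 ≡ 86^2 = 7396 ≡ 18 (mod 119)
59 = 32 + 16 + 8 + 2 + 1 in binary powers of 2.
So 5^59 ≡ 18 · 86 · 67 · 25 · 5 ≡ 45 (mod 119).
Squaring chain: 45; never reaches −1, so base 5 is a Miller–Rabin witness that 119 is composite.

45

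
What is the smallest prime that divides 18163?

41

18163 is odd.
Digit sum 19, not divisible by 3.
Ends in 3: not divisible by 5.
7: 18163 = 7·2594 + 5
11: 18163 = 11·1651 + 2
13: 18163 = 13·1397 + 2
17: 18163 = 17·1068 + 7
19: 18163 = 19·955 + 18
23: 18163 = 23·789 + 16
29: 18163 = 29·626 + 9
31: 18163 = 31·585 + 28
37: 18163 = 37·490 + 33
41: 18163 = 41·443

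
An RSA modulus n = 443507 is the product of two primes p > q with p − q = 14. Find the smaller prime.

659

Since p = q + 14, we have 443507 = q(q + 14), so q² + 14q − 443507 = 0.
Discriminant: 14² + 4·443507 = 196 + 1774028 = 1774224; √1774224 = 1332.
q = (−14 + 1332)/2 = 659, and p = q + 14 = 673.
Check: 659 · 673 = 443507.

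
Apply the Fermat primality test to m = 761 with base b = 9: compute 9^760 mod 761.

1

9^1 ≡ 9 (mod 761)
9^2 ≡ 9^2 = 81 ≡ 81 (mod 761)
9^4 ≡ 81^2 = 6561 ≡ 473 (mod 761)
9^8 ≡ 473^2 = 223729 ≡ 756 (mod 761)
9^16 ≡ 756^2 = 571536 ≡ 25 (mod 761)
9^32 ≡ 25^2 = 625 ≡ 625 (mod 761)
9^64 ≡ 625^2 = 390625 ≡ 232 (mod 761)
9^128 ≡ 232^2 = 53824 ≡ 554 (mod 761)
9^256 ≡ 554^2 = 306916 ≡ 233 (mod 761)
9^512 ≡ 233^2 = 54289 ≡ 258 (mod 761)
760 = 512 + 128 + 64 + 32 + 16 + 8 in binary powers of 2.
So 9^760 ≡ 258 · 554 · 232 · 625 · 25 · 756 ≡ 1 (mod 761).
Since the result is 1, base 9 gives no evidence that 761 is composite.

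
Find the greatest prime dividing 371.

53

371 = 7 · 53
53 is prime.
So 371 = 7 · 53; the largest prime factor is 53.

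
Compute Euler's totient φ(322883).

290080

Factor: 322883 = 11 · 149 · 197.
φ(322883) = (11−1) · (149−1) · (197−1) = 10 · 148 · 196 = 290080.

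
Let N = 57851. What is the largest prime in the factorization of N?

83

57851 = 17 · 3403
3403 = 41 · 83
83 is prime.
So 57851 = 17 · 41 · 83; the largest prime factor is 83.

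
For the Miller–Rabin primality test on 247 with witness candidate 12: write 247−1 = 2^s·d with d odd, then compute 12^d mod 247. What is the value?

247 − 1 = 246 = 2^1 · 123, so d = 123.
12^1 ≡ 12 (mod 247)
12^2 ≡ 12^2 = 144 ≡ 144 (mod 247)
12^4 ≡ 144^2 = 20736 ≡ 235 (mod 247)
12^8 ≡ 235^2 = 55225 ≡ 144 (mod 247)
12^16 ≡ 144^2 = 20736 ≡ 235 (mod 247)
12^32 ≡ 235^2 = 55225 ≡ 144 (mod 247)
12^64 ≡ 144^2 = 20736 ≡ 235 (mod 247)
123 = 64 + 32 + 16 + 8 + 2 + 1 in binary powers of 2.
So 12^123 ≡ 235 · 144 · 235 · 144 · 144 · 12 ≡ 246 (mod 247).
Since 12^d ≡ 246 (mod 247), base 12 does not prove 247 composite.

246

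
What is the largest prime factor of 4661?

79

4661 = 59 · 79
79 is prime.
So 4661 = 59 · 79; the largest prime factor is 79.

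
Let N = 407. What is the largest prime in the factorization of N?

407 = 11 · 37
37 is prime.
So 407 = 11 · 37; the largest prime factor is 37.

37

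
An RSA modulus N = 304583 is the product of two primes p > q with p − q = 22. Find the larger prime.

Since p = q + 22, we have 304583 = q(q + 22), so q² + 22q − 304583 = 0.
Discriminant: 22² + 4·304583 = 484 + 1218332 = 1218816; √1218816 = 1104.
q = (−22 + 1104)/2 = 541, and p = q + 22 = 563.
Check: 541 · 563 = 304583.

563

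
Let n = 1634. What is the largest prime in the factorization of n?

1634 = 2 · 817
817 = 19 · 43
43 is prime.
So 1634 = 2 · 19 · 43; the largest prime factor is 43.

43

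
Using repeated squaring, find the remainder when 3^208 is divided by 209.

3^1 ≡ 3 (mod 209)
3^2 ≡ 3^2 = 9 ≡ 9 (mod 209)
3^4 ≡ 9^2 = 81 ≡ 81 (mod 209)
3^8 ≡ 81^2 = 6561 ≡ 82 (mod 209)
3^16 ≡ 82^2 = 6724 ≡ 36 (mod 209)
3^32 ≡ 36^2 = 1296 ≡ 42 (mod 209)
3^64 ≡ 42^2 = 1764 ≡ 92 (mod 209)
3^128 ≡ 92^2 = 8464 ≡ 104 (mod 209)
208 = 128 + 64 + 16 in binary powers of 2.
So 3^208 ≡ 104 · 92 · 36 ≡ 16 (mod 209).
Since 16 ≠ 1, base 3 is a Fermat witness: 209 is composite.

16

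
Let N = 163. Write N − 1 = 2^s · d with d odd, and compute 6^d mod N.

1

163 − 1 = 162 = 2^1 · 81, so d = 81.
6^1 ≡ 6 (mod 163)
6^2 ≡ 6^2 = 36 ≡ 36 (mod 163)
6^4 ≡ 36^2 = 1296 ≡ 155 (mod 163)
6^8 ≡ 155^2 = 24025 ≡ 64 (mod 163)
6^16 ≡ 64^2 = 4096 ≡ 21 (mod 163)
6^32 ≡ 21^2 = 441 ≡ 115 (mod 163)
6^64 ≡ 115^2 = 13225 ≡ 22 (mod 163)
81 = 64 + 16 + 1 in binary powers of 2.
So 6^81 ≡ 22 · 21 · 6 ≡ 1 (mod 163).
Since 6^d ≡ 1 (mod 163), base 6 does not prove 163 composite.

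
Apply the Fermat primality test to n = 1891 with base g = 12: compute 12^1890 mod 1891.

12^1 ≡ 12 (mod 1891)
12^2 ≡ 12^2 = 144 ≡ 144 (mod 1891)
12^4 ≡ 144^2 = 20736 ≡ 1826 (mod 1891)
12^8 ≡ 1826^2 = 3334276 ≡ 443 (mod 1891)
12^16 ≡ 443^2 = 196249 ≡ 1476 (mod 1891)
12^32 ≡ 1476^2 = 2178576 ≡ 144 (mod 1891)
12^64 ≡ 144^2 = 20736 ≡ 1826 (mod 1891)
12^128 ≡ 1826^2 = 3334276 ≡ 443 (mod 1891)
12^256 ≡ 443^2 = 196249 ≡ 1476 (mod 1891)
12^512 ≡ 1476^2 = 2178576 ≡ 144 (mod 1891)
12^1024 ≡ 144^2 = 20736 ≡ 1826 (mod 1891)
1890 = 1024 + 512 + 256 + 64 + 32 + 2 in binary powers of 2.
So 12^1890 ≡ 1826 · 144 · 1476 · 1826 · 144 · 144 ≡ 1 (mod 1891).
Since the result is 1, base 12 gives no evidence that 1891 is composite.

1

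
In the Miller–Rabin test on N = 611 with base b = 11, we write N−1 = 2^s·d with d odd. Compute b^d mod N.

611 − 1 = 610 = 2^1 · 305, so d = 305.
11^1 ≡ 11 (mod 611)
11^2 ≡ 11^2 = 121 ≡ 121 (mod 611)
11^4 ≡ 121^2 = 14641 ≡ 588 (mod 611)
11^8 ≡ 588^2 = 345744 ≡ 529 (mod 611)
11^16 ≡ 529^2 = 279841 ≡ 3 (mod 611)
11^32 ≡ 3^2 = 9 ≡ 9 (mod 611)
11^64 ≡ 9^2 = 81 ≡ 81 (mod 611)
11^128 ≡ 81^2 = 6561 ≡ 451 (mod 611)
11^256 ≡ 451^2 = 203401 ≡ 549 (mod 611)
305 = 256 + 32 + 16 + 1 in binary powers of 2.
So 11^305 ≡ 549 · 9 · 3 · 11 ≡ 527 (mod 611).
Squaring chain: 527; never reaches −1, so base 11 is a Miller–Rabin witness that 611 is composite.

527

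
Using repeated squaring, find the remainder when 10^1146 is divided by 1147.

963

10^1 ≡ 10 (mod 1147)
10^2 ≡ 10^2 = 100 ≡ 100 (mod 1147)
10^4 ≡ 100^2 = 10000 ≡ 824 (mod 1147)
10^8 ≡ 824^2 = 678976 ≡ 1099 (mod 1147)
10^16 ≡ 1099^2 = 1207801 ≡ 10 (mod 1147)
10^32 ≡ 10^2 = 100 ≡ 100 (mod 1147)
10^64 ≡ 100^2 = 10000 ≡ 824 (mod 1147)
10^128 ≡ 824^2 = 678976 ≡ 1099 (mod 1147)
10^256 ≡ 1099^2 = 1207801 ≡ 10 (mod 1147)
10^512 ≡ 10^2 = 100 ≡ 100 (mod 1147)
10^1024 ≡ 100^2 = 10000 ≡ 824 (mod 1147)
1146 = 1024 + 64 + 32 + 16 + 8 + 2 in binary powers of 2.
So 10^1146 ≡ 824 · 824 · 100 · 10 · 1099 · 100 ≡ 963 (mod 1147).
Since 963 ≠ 1, base 10 is a Fermat witness: 1147 is composite.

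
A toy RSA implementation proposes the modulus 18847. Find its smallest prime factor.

47

18847 is odd.
Digit sum 28, not divisible by 3.
Ends in 7: not divisible by 5.
7: 18847 = 7·2692 + 3
11: 18847 = 11·1713 + 4
13: 18847 = 13·1449 + 10
17: 18847 = 17·1108 + 11
19: 18847 = 19·991 + 18
23: 18847 = 23·819 + 10
29: 18847 = 29·649 + 26
31: 18847 = 31·607 + 30
37: 18847 = 37·509 + 14
41: 18847 = 41·459 + 28
43: 18847 = 43·438 + 13
47: 18847 = 47·401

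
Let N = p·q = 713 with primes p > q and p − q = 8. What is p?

31

Since p = q + 8, we have 713 = q(q + 8), so q² + 8q − 713 = 0.
Discriminant: 8² + 4·713 = 64 + 2852 = 2916; √2916 = 54.
q = (−8 + 54)/2 = 23, and p = q + 8 = 31.
Check: 23 · 31 = 713.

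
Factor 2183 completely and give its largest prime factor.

59

2183 = 37 · 59
59 is prime.
So 2183 = 37 · 59; the largest prime factor is 59.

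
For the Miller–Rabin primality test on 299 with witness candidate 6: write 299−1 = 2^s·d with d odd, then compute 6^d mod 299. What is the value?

299 − 1 = 298 = 2^1 · 149, so d = 149.
6^1 ≡ 6 (mod 299)
6^2 ≡ 6^2 = 36 ≡ 36 (mod 299)
6^4 ≡ 36^2 = 1296 ≡ 100 (mod 299)
6^8 ≡ 100^2 = 10000 ≡ 133 (mod 299)
6^16 ≡ 133^2 = 17689 ≡ 48 (mod 299)
6^32 ≡ 48^2 = 2304 ≡ 211 (mod 299)
6^64 ≡ 211^2 = 44521 ≡ 269 (mod 299)
6^128 ≡ 269^2 = 72361 ≡ 3 (mod 299)
149 = 128 + 16 + 4 + 1 in binary powers of 2.
So 6^149 ≡ 3 · 48 · 100 · 6 ≡ 288 (mod 299).
Squaring chain: 288; never reaches −1, so base 6 is a Miller–Rabin witness that 299 is composite.

288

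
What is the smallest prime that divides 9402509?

9402509 is odd.
Digit sum 29, not divisible by 3.
Ends in 9: not divisible by 5.
7: 9402509 = 7·1343215 + 4
11: 9402509 = 11·854773 + 6
13: 9402509 = 13·723269 + 12
17: 9402509 = 17·553088 + 13
19: 9402509 = 19·494868 + 17
23: 9402509 = 23·408804 + 17
29: 9402509 = 29·324224 + 13
31: 9402509 = 31·303306 + 23
37: 9402509 = 37·254121 + 32
41: 9402509 = 41·229329 + 20
43: 9402509 = 43·218663

43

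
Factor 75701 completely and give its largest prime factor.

75701 = 17 · 4453
4453 = 61 · 73
73 is prime.
So 75701 = 17 · 61 · 73; the largest prime factor is 73.

73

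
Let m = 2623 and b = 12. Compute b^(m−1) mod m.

790

12^1 ≡ 12 (mod 2623)
12^2 ≡ 12^2 = 144 ≡ 144 (mod 2623)
12^4 ≡ 144^2 = 20736 ≡ 2375 (mod 2623)
12^8 ≡ 2375^2 = 5640625 ≡ 1175 (mod 2623)
12^16 ≡ 1175^2 = 1380625 ≡ 927 (mod 2623)
12^32 ≡ 927^2 = 859329 ≡ 1608 (mod 2623)
12^64 ≡ 1608^2 = 2585664 ≡ 2009 (mod 2623)
12^128 ≡ 2009^2 = 4036081 ≡ 1907 (mod 2623)
12^256 ≡ 1907^2 = 3636649 ≡ 1171 (mod 2623)
12^512 ≡ 1171^2 = 1371241 ≡ 2035 (mod 2623)
12^1024 ≡ 2035^2 = 4141225 ≡ 2131 (mod 2623)
12^2048 ≡ 2131^2 = 4541161 ≡ 748 (mod 2623)
2622 = 2048 + 512 + 32 + 16 + 8 + 4 + 2 in binary powers of 2.
So 12^2622 ≡ 748 · 2035 · 1608 · 927 · 1175 · 2375 · 144 ≡ 790 (mod 2623).
Since 790 ≠ 1, base 12 is a Fermat witness: 2623 is composite.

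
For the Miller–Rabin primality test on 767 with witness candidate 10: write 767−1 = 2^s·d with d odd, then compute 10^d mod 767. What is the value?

758

767 − 1 = 766 = 2^1 · 383, so d = 383.
10^1 ≡ 10 (mod 767)
10^2 ≡ 10^2 = 100 ≡ 100 (mod 767)
10^4 ≡ 100^2 = 10000 ≡ 29 (mod 767)
10^8 ≡ 29^2 = 841 ≡ 74 (mod 767)
10^16 ≡ 74^2 = 5476 ≡ 107 (mod 767)
10^32 ≡ 107^2 = 11449 ≡ 711 (mod 767)
10^64 ≡ 711^2 = 505521 ≡ 68 (mod 767)
10^128 ≡ 68^2 = 4624 ≡ 22 (mod 767)
10^256 ≡ 22^2 = 484 ≡ 484 (mod 767)
383 = 256 + 64 + 32 + 16 + 8 + 4 + 2 + 1 in binary powers of 2.
So 10^383 ≡ 484 · 68 · 711 · 107 · 74 · 29 · 100 · 10 ≡ 758 (mod 767).
Squaring chain: 758; never reaches −1, so base 10 is a Miller–Rabin witness that 767 is composite.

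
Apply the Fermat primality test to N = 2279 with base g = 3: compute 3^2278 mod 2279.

3^1 ≡ 3 (mod 2279)
3^2 ≡ 3^2 = 9 ≡ 9 (mod 2279)
3^4 ≡ 9^2 = 81 ≡ 81 (mod 2279)
3^8 ≡ 81^2 = 6561 ≡ 2003 (mod 2279)
3^16 ≡ 2003^2 = 4012009 ≡ 969 (mod 2279)
3^32 ≡ 969^2 = 938961 ≡ 13 (mod 2279)
3^64 ≡ 13^2 = 169 ≡ 169 (mod 2279)
3^128 ≡ 169^2 = 28561 ≡ 1213 (mod 2279)
3^256 ≡ 1213^2 = 1471369 ≡ 1414 (mod 2279)
3^512 ≡ 1414^2 = 1999396 ≡ 713 (mod 2279)
3^1024 ≡ 713^2 = 508369 ≡ 152 (mod 2279)
3^2048 ≡ 152^2 = 23104 ≡ 314 (mod 2279)
2278 = 2048 + 128 + 64 + 32 + 4 + 2 in binary powers of 2.
So 3^2278 ≡ 314 · 1213 · 169 · 13 · 81 · 9 ≡ 1257 (mod 2279).
Since 1257 ≠ 1, base 3 is a Fermat witness: 2279 is composite.

1257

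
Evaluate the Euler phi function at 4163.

3960

Factor: 4163 = 23 · 181.
φ(4163) = (23−1) · (181−1) = 22 · 180 = 3960.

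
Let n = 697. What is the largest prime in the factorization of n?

697 = 17 · 41
41 is prime.
So 697 = 17 · 41; the largest prime factor is 41.

41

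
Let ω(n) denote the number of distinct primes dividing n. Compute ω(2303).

2

2303 = 7^2 · 47
2303 = 7^2 · 47, which has 2 distinct prime factors.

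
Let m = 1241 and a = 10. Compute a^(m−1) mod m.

220

10^1 ≡ 10 (mod 1241)
10^2 ≡ 10^2 = 100 ≡ 100 (mod 1241)
10^4 ≡ 100^2 = 10000 ≡ 72 (mod 1241)
10^8 ≡ 72^2 = 5184 ≡ 220 (mod 1241)
10^16 ≡ 220^2 = 48400 ≡ 1 (mod 1241)
10^32 ≡ 1^2 = 1 ≡ 1 (mod 1241)
10^64 ≡ 1^2 = 1 ≡ 1 (mod 1241)
10^128 ≡ 1^2 = 1 ≡ 1 (mod 1241)
10^256 ≡ 1^2 = 1 ≡ 1 (mod 1241)
10^512 ≡ 1^2 = 1 ≡ 1 (mod 1241)
10^1024 ≡ 1^2 = 1 ≡ 1 (mod 1241)
1240 = 1024 + 128 + 64 + 16 + 8 in binary powers of 2.
So 10^1240 ≡ 1 · 1 · 1 · 1 · 220 ≡ 220 (mod 1241).
Since 220 ≠ 1, base 10 is a Fermat witness: 1241 is composite.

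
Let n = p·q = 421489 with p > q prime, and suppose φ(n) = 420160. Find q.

φ(n) = (p−1)(q−1) = n − (p+q) + 1, so p + q = 421489 − 420160 + 1 = 1330.
p and q are the roots of t² − 1330t + 421489 = 0.
Discriminant: 1330² − 4·421489 = 1768900 − 1685956 = 82944; √82944 = 288.
q = (1330 − 288)/2 = 521, p = (1330 + 288)/2 = 809.
Check: 521 · 809 = 421489.

521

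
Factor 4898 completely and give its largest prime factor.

79

4898 = 2 · 2449
2449 = 31 · 79
79 is prime.
So 4898 = 2 · 31 · 79; the largest prime factor is 79.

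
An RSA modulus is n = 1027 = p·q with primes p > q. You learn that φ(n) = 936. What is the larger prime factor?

79

φ(n) = (p−1)(q−1) = n − (p+q) + 1, so p + q = 1027 − 936 + 1 = 92.
p and q are the roots of t² − 92t + 1027 = 0.
Discriminant: 92² − 4·1027 = 8464 − 4108 = 4356; √4356 = 66.
q = (92 − 66)/2 = 13, p = (92 + 66)/2 = 79.
Check: 13 · 79 = 1027.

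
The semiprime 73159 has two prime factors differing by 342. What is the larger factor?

491

Since p = q + 342, we have 73159 = q(q + 342), so q² + 342q − 73159 = 0.
Discriminant: 342² + 4·73159 = 116964 + 292636 = 409600; √409600 = 640.
q = (−342 + 640)/2 = 149, and p = q + 342 = 491.
Check: 149 · 491 = 73159.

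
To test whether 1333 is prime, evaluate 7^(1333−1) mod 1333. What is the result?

388

7^1 ≡ 7 (mod 1333)
7^2 ≡ 7^2 = 49 ≡ 49 (mod 1333)
7^4 ≡ 49^2 = 2401 ≡ 1068 (mod 1333)
7^8 ≡ 1068^2 = 1140624 ≡ 909 (mod 1333)
7^16 ≡ 909^2 = 826281 ≡ 1154 (mod 1333)
7^32 ≡ 1154^2 = 1331716 ≡ 49 (mod 1333)
7^64 ≡ 49^2 = 2401 ≡ 1068 (mod 1333)
7^128 ≡ 1068^2 = 1140624 ≡ 909 (mod 1333)
7^256 ≡ 909^2 = 826281 ≡ 1154 (mod 1333)
7^512 ≡ 1154^2 = 1331716 ≡ 49 (mod 1333)
7^1024 ≡ 49^2 = 2401 ≡ 1068 (mod 1333)
1332 = 1024 + 256 + 32 + 16 + 4 in binary powers of 2.
So 7^1332 ≡ 1068 · 1154 · 49 · 1154 · 1068 ≡ 388 (mod 1333).
Since 388 ≠ 1, base 7 is a Fermat witness: 1333 is composite.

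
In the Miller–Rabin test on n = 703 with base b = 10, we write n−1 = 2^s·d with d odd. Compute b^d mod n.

703 − 1 = 702 = 2^1 · 351, so d = 351.
10^1 ≡ 10 (mod 703)
10^2 ≡ 10^2 = 100 ≡ 100 (mod 703)
10^4 ≡ 100^2 = 10000 ≡ 158 (mod 703)
10^8 ≡ 158^2 = 24964 ≡ 359 (mod 703)
10^16 ≡ 359^2 = 128881 ≡ 232 (mod 703)
10^32 ≡ 232^2 = 53824 ≡ 396 (mod 703)
10^64 ≡ 396^2 = 156816 ≡ 47 (mod 703)
10^128 ≡ 47^2 = 2209 ≡ 100 (mod 703)
10^256 ≡ 100^2 = 10000 ≡ 158 (mod 703)
351 = 256 + 64 + 16 + 8 + 4 + 2 + 1 in binary powers of 2.
So 10^351 ≡ 158 · 47 · 232 · 359 · 158 · 100 · 10 ≡ 75 (mod 703).
Squaring chain: 75; never reaches −1, so base 10 is a Miller–Rabin witness that 703 is composite.

75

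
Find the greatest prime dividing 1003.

59

1003 = 17 · 59
59 is prime.
So 1003 = 17 · 59; the largest prime factor is 59.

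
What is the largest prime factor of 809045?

71

809045 = 5 · 161809
161809 = 43 · 3763
3763 = 53 · 71
71 is prime.
So 809045 = 5 · 43 · 53 · 71; the largest prime factor is 71.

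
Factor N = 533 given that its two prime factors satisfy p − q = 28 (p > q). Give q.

13

Since p = q + 28, we have 533 = q(q + 28), so q² + 28q − 533 = 0.
Discriminant: 28² + 4·533 = 784 + 2132 = 2916; √2916 = 54.
q = (−28 + 54)/2 = 13, and p = q + 28 = 41.
Check: 13 · 41 = 533.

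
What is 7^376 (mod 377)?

74

7^1 ≡ 7 (mod 377)
7^2 ≡ 7^2 = 49 ≡ 49 (mod 377)
7^4 ≡ 49^2 = 2401 ≡ 139 (mod 377)
7^8 ≡ 139^2 = 19321 ≡ 94 (mod 377)
7^16 ≡ 94^2 = 8836 ≡ 165 (mod 377)
7^32 ≡ 165^2 = 27225 ≡ 81 (mod 377)
7^64 ≡ 81^2 = 6561 ≡ 152 (mod 377)
7^128 ≡ 152^2 = 23104 ≡ 107 (mod 377)
7^256 ≡ 107^2 = 11449 ≡ 139 (mod 377)
376 = 256 + 64 + 32 + 16 + 8 in binary powers of 2.
So 7^376 ≡ 139 · 152 · 81 · 165 · 94 ≡ 74 (mod 377).
Since 74 ≠ 1, base 7 is a Fermat witness: 377 is composite.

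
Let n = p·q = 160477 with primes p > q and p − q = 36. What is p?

419

Since p = q + 36, we have 160477 = q(q + 36), so q² + 36q − 160477 = 0.
Discriminant: 36² + 4·160477 = 1296 + 641908 = 643204; √643204 = 802.
q = (−36 + 802)/2 = 383, and p = q + 36 = 419.
Check: 383 · 419 = 160477.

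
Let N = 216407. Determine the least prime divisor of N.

216407 is odd.
Digit sum 20, not divisible by 3.
Ends in 7: not divisible by 5.
7: 216407 = 7·30915 + 2
11: 216407 = 11·19673 + 4
13: 216407 = 13·16646 + 9
17: 216407 = 17·12729 + 14
19: 216407 = 19·11389 + 16
23: 216407 = 23·9409

23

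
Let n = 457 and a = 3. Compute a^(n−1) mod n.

3^1 ≡ 3 (mod 457)
3^2 ≡ 3^2 = 9 ≡ 9 (mod 457)
3^4 ≡ 9^2 = 81 ≡ 81 (mod 457)
3^8 ≡ 81^2 = 6561 ≡ 163 (mod 457)
3^16 ≡ 163^2 = 26569 ≡ 63 (mod 457)
3^32 ≡ 63^2 = 3969 ≡ 313 (mod 457)
3^64 ≡ 313^2 = 97969 ≡ 171 (mod 457)
3^128 ≡ 171^2 = 29241 ≡ 450 (mod 457)
3^256 ≡ 450^2 = 202500 ≡ 49 (mod 457)
456 = 256 + 128 + 64 + 8 in binary powers of 2.
So 3^456 ≡ 49 · 450 · 171 · 163 ≡ 1 (mod 457).
Since the result is 1, base 3 gives no evidence that 457 is composite.

1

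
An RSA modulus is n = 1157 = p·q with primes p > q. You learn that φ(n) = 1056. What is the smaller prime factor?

13

φ(n) = (p−1)(q−1) = n − (p+q) + 1, so p + q = 1157 − 1056 + 1 = 102.
p and q are the roots of t² − 102t + 1157 = 0.
Discriminant: 102² − 4·1157 = 10404 − 4628 = 5776; √5776 = 76.
q = (102 − 76)/2 = 13, p = (102 + 76)/2 = 89.
Check: 13 · 89 = 1157.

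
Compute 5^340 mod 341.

67

5^1 ≡ 5 (mod 341)
5^2 ≡ 5^2 = 25 ≡ 25 (mod 341)
5^4 ≡ 25^2 = 625 ≡ 284 (mod 341)
5^8 ≡ 284^2 = 80656 ≡ 180 (mod 341)
5^16 ≡ 180^2 = 32400 ≡ 5 (mod 341)
5^32 ≡ 5^2 = 25 ≡ 25 (mod 341)
5^64 ≡ 25^2 = 625 ≡ 284 (mod 341)
5^128 ≡ 284^2 = 80656 ≡ 180 (mod 341)
5^256 ≡ 180^2 = 32400 ≡ 5 (mod 341)
340 = 256 + 64 + 16 + 4 in binary powers of 2.
So 5^340 ≡ 5 · 284 · 5 · 284 ≡ 67 (mod 341).
Since 67 ≠ 1, base 5 is a Fermat witness: 341 is composite.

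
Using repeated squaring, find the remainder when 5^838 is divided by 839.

1

5^1 ≡ 5 (mod 839)
5^2 ≡ 5^2 = 25 ≡ 25 (mod 839)
5^4 ≡ 25^2 = 625 ≡ 625 (mod 839)
5^8 ≡ 625^2 = 390625 ≡ 490 (mod 839)
5^16 ≡ 490^2 = 240100 ≡ 146 (mod 839)
5^32 ≡ 146^2 = 21316 ≡ 341 (mod 839)
5^64 ≡ 341^2 = 116281 ≡ 499 (mod 839)
5^128 ≡ 499^2 = 249001 ≡ 657 (mod 839)
5^256 ≡ 657^2 = 431649 ≡ 403 (mod 839)
5^512 ≡ 403^2 = 162409 ≡ 482 (mod 839)
838 = 512 + 256 + 64 + 4 + 2 in binary powers of 2.
So 5^838 ≡ 482 · 403 · 499 · 625 · 25 ≡ 1 (mod 839).
Since the result is 1, base 5 gives no evidence that 839 is composite.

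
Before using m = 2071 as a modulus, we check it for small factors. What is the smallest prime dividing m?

2071 is odd.
Digit sum 10, not divisible by 3.
Ends in 1: not divisible by 5.
7: 2071 = 7·295 + 6
11: 2071 = 11·188 + 3
13: 2071 = 13·159 + 4
17: 2071 = 17·121 + 14
19: 2071 = 19·109

19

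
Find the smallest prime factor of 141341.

19

141341 is odd.
Digit sum 14, not divisible by 3.
Ends in 1: not divisible by 5.
7: 141341 = 7·20191 + 4
11: 141341 = 11·12849 + 2
13: 141341 = 13·10872 + 5
17: 141341 = 17·8314 + 3
19: 141341 = 19·7439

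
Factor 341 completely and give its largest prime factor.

31

341 = 11 · 31
31 is prime.
So 341 = 11 · 31; the largest prime factor is 31.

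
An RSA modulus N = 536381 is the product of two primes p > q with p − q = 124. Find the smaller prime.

673

Since p = q + 124, we have 536381 = q(q + 124), so q² + 124q − 536381 = 0.
Discriminant: 124² + 4·536381 = 15376 + 2145524 = 2160900; √2160900 = 1470.
q = (−124 + 1470)/2 = 673, and p = q + 124 = 797.
Check: 673 · 797 = 536381.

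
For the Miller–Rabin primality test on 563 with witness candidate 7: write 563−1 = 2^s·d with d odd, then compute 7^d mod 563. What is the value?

1

563 − 1 = 562 = 2^1 · 281, so d = 281.
7^1 ≡ 7 (mod 563)
7^2 ≡ 7^2 = 49 ≡ 49 (mod 563)
7^4 ≡ 49^2 = 2401 ≡ 149 (mod 563)
7^8 ≡ 149^2 = 22201 ≡ 244 (mod 563)
7^16 ≡ 244^2 = 59536 ≡ 421 (mod 563)
7^32 ≡ 421^2 = 177241 ≡ 459 (mod 563)
7^64 ≡ 459^2 = 210681 ≡ 119 (mod 563)
7^128 ≡ 119^2 = 14161 ≡ 86 (mod 563)
7^256 ≡ 86^2 = 7396 ≡ 77 (mod 563)
281 = 256 + 16 + 8 + 1 in binary powers of 2.
So 7^281 ≡ 77 · 421 · 244 · 7 ≡ 1 (mod 563).
Since 7^d ≡ 1 (mod 563), base 7 does not prove 563 composite.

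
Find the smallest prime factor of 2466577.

2466577 is odd.
Digit sum 37, not divisible by 3.
Ends in 7: not divisible by 5.
7: 2466577 = 7·352368 + 1
11: 2466577 = 11·224234 + 3
13: 2466577 = 13·189736 + 9
17: 2466577 = 17·145092 + 13
19: 2466577 = 19·129819 + 16
23: 2466577 = 23·107242 + 11
29: 2466577 = 29·85054 + 11
31: 2466577 = 31·79567

31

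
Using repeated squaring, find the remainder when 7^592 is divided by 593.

7^1 ≡ 7 (mod 593)
7^2 ≡ 7^2 = 49 ≡ 49 (mod 593)
7^4 ≡ 49^2 = 2401 ≡ 29 (mod 593)
7^8 ≡ 29^2 = 841 ≡ 248 (mod 593)
7^16 ≡ 248^2 = 61504 ≡ 425 (mod 593)
7^32 ≡ 425^2 = 180625 ≡ 353 (mod 593)
7^64 ≡ 353^2 = 124609 ≡ 79 (mod 593)
7^128 ≡ 79^2 = 6241 ≡ 311 (mod 593)
7^256 ≡ 311^2 = 96721 ≡ 62 (mod 593)
7^512 ≡ 62^2 = 3844 ≡ 286 (mod 593)
592 = 512 + 64 + 16 in binary powers of 2.
So 7^592 ≡ 286 · 79 · 425 ≡ 1 (mod 593).
Since the result is 1, base 7 gives no evidence that 593 is composite.

1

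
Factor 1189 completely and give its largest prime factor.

41

1189 = 29 · 41
41 is prime.
So 1189 = 29 · 41; the largest prime factor is 41.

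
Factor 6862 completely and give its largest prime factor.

73

6862 = 2 · 3431
3431 = 47 · 73
73 is prime.
So 6862 = 2 · 47 · 73; the largest prime factor is 73.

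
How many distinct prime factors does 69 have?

69 = 3 · 23
69 = 3 · 23, which has 2 distinct prime factors.

2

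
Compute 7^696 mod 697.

16

7^1 ≡ 7 (mod 697)
7^2 ≡ 7^2 = 49 ≡ 49 (mod 697)
7^4 ≡ 49^2 = 2401 ≡ 310 (mod 697)
7^8 ≡ 310^2 = 96100 ≡ 611 (mod 697)
7^16 ≡ 611^2 = 373321 ≡ 426 (mod 697)
7^32 ≡ 426^2 = 181476 ≡ 256 (mod 697)
7^64 ≡ 256^2 = 65536 ≡ 18 (mod 697)
7^128 ≡ 18^2 = 324 ≡ 324 (mod 697)
7^256 ≡ 324^2 = 104976 ≡ 426 (mod 697)
7^512 ≡ 426^2 = 181476 ≡ 256 (mod 697)
696 = 512 + 128 + 32 + 16 + 8 in binary powers of 2.
So 7^696 ≡ 256 · 324 · 256 · 426 · 611 ≡ 16 (mod 697).
Since 16 ≠ 1, base 7 is a Fermat witness: 697 is composite.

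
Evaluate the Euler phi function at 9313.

Factor: 9313 = 67 · 139.
φ(9313) = (67−1) · (139−1) = 66 · 138 = 9108.

9108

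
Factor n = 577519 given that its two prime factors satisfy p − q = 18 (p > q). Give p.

769

Since p = q + 18, we have 577519 = q(q + 18), so q² + 18q − 577519 = 0.
Discriminant: 18² + 4·577519 = 324 + 2310076 = 2310400; √2310400 = 1520.
q = (−18 + 1520)/2 = 751, and p = q + 18 = 769.
Check: 751 · 769 = 577519.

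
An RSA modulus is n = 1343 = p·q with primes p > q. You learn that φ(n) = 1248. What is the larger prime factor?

79

φ(n) = (p−1)(q−1) = n − (p+q) + 1, so p + q = 1343 − 1248 + 1 = 96.
p and q are the roots of t² − 96t + 1343 = 0.
Discriminant: 96² − 4·1343 = 9216 − 5372 = 3844; √3844 = 62.
q = (96 − 62)/2 = 17, p = (96 + 62)/2 = 79.
Check: 17 · 79 = 1343.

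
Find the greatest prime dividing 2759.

89

2759 = 31 · 89
89 is prime.
So 2759 = 31 · 89; the largest prime factor is 89.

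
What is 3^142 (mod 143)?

42

3^1 ≡ 3 (mod 143)
3^2 ≡ 3^2 = 9 ≡ 9 (mod 143)
3^4 ≡ 9^2 = 81 ≡ 81 (mod 143)
3^8 ≡ 81^2 = 6561 ≡ 126 (mod 143)
3^16 ≡ 126^2 = 15876 ≡ 3 (mod 143)
3^32 ≡ 3^2 = 9 ≡ 9 (mod 143)
3^64 ≡ 9^2 = 81 ≡ 81 (mod 143)
3^128 ≡ 81^2 = 6561 ≡ 126 (mod 143)
142 = 128 + 8 + 4 + 2 in binary powers of 2.
So 3^142 ≡ 126 · 126 · 81 · 9 ≡ 42 (mod 143).
Since 42 ≠ 1, base 3 is a Fermat witness: 143 is composite.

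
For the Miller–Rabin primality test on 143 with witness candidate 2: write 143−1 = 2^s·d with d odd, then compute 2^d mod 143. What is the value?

143 − 1 = 142 = 2^1 · 71, so d = 71.
2^1 ≡ 2 (mod 143)
2^2 ≡ 2^2 = 4 ≡ 4 (mod 143)
2^4 ≡ 4^2 = 16 ≡ 16 (mod 143)
2^8 ≡ 16^2 = 256 ≡ 113 (mod 143)
2^16 ≡ 113^2 = 12769 ≡ 42 (mod 143)
2^32 ≡ 42^2 = 1764 ≡ 48 (mod 143)
2^64 ≡ 48^2 = 2304 ≡ 16 (mod 143)
71 = 64 + 4 + 2 + 1 in binary powers of 2.
So 2^71 ≡ 16 · 16 · 4 · 2 ≡ 46 (mod 143).
Squaring chain: 46; never reaches −1, so base 2 is a Miller–Rabin witness that 143 is composite.

46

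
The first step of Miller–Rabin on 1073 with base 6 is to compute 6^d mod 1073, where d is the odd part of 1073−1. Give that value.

1073 − 1 = 1072 = 2^4 · 67, so d = 67.
6^1 ≡ 6 (mod 1073)
6^2 ≡ 6^2 = 36 ≡ 36 (mod 1073)
6^4 ≡ 36^2 = 1296 ≡ 223 (mod 1073)
6^8 ≡ 223^2 = 49729 ≡ 371 (mod 1073)
6^16 ≡ 371^2 = 137641 ≡ 297 (mod 1073)
6^32 ≡ 297^2 = 88209 ≡ 223 (mod 1073)
6^64 ≡ 223^2 = 49729 ≡ 371 (mod 1073)
67 = 64 + 2 + 1 in binary powers of 2.
So 6^67 ≡ 371 · 36 · 6 ≡ 734 (mod 1073).
Squaring chain: 734 → 110 → 297 → 223; never reaches −1, so base 6 is a Miller–Rabin witness that 1073 is composite.

734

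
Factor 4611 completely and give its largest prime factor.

4611 = 3 · 1537
1537 = 29 · 53
53 is prime.
So 4611 = 3 · 29 · 53; the largest prime factor is 53.

53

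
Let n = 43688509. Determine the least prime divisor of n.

43688509 is odd.
Digit sum 43, not divisible by 3.
Ends in 9: not divisible by 5.
7: 43688509 = 7·6241215 + 4
11: 43688509 = 11·3971682 + 7
13: 43688509 = 13·3360654 + 7
17: 43688509 = 17·2569912 + 5
19: 43688509 = 19·2299395 + 4
23: 43688509 = 23·1899500 + 9
29: 43688509 = 29·1506500 + 9
31: 43688509 = 31·1409306 + 23
37: 43688509 = 37·1180770 + 19
41: 43688509 = 41·1065573 + 16
43: 43688509 = 43·1016011 + 36
47: 43688509 = 47·929542 + 35
53: 43688509 = 53·824311 + 26
59: 43688509 = 59·740483 + 12
61: 43688509 = 61·716205 + 4
67: 43688509 = 67·652067 + 20
71: 43688509 = 71·615331 + 8
73: 43688509 = 73·598472 + 53
79: 43688509 = 79·553019 + 8
83: 43688509 = 83·526367 + 48
89: 43688509 = 89·490882 + 11
97: 43688509 = 97·450397

97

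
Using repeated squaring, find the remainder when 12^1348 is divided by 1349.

12^1 ≡ 12 (mod 1349)
12^2 ≡ 12^2 = 144 ≡ 144 (mod 1349)
12^4 ≡ 144^2 = 20736 ≡ 501 (mod 1349)
12^8 ≡ 501^2 = 251001 ≡ 87 (mod 1349)
12^16 ≡ 87^2 = 7569 ≡ 824 (mod 1349)
12^32 ≡ 824^2 = 678976 ≡ 429 (mod 1349)
12^64 ≡ 429^2 = 184041 ≡ 577 (mod 1349)
12^128 ≡ 577^2 = 332929 ≡ 1075 (mod 1349)
12^256 ≡ 1075^2 = 1155625 ≡ 881 (mod 1349)
12^512 ≡ 881^2 = 776161 ≡ 486 (mod 1349)
12^1024 ≡ 486^2 = 236196 ≡ 121 (mod 1349)
1348 = 1024 + 256 + 64 + 4 in binary powers of 2.
So 12^1348 ≡ 121 · 881 · 577 · 501 ≡ 938 (mod 1349).
Since 938 ≠ 1, base 12 is a Fermat witness: 1349 is composite.

938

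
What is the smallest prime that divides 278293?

19

278293 is odd.
Digit sum 31, not divisible by 3.
Ends in 3: not divisible by 5.
7: 278293 = 7·39756 + 1
11: 278293 = 11·25299 + 4
13: 278293 = 13·21407 + 2
17: 278293 = 17·16370 + 3
19: 278293 = 19·14647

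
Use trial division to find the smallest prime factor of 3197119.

3197119 is odd.
Digit sum 31, not divisible by 3.
Ends in 9: not divisible by 5.
7: 3197119 = 7·456731 + 2
11: 3197119 = 11·290647 + 2
13: 3197119 = 13·245932 + 3
17: 3197119 = 17·188065 + 14
19: 3197119 = 19·168269 + 8
23: 3197119 = 23·139005 + 4
29: 3197119 = 29·110245 + 14
31: 3197119 = 31·103132 + 27
37: 3197119 = 37·86408 + 23
41: 3197119 = 41·77978 + 21
43: 3197119 = 43·74351 + 26
47: 3197119 = 47·68023 + 38
53: 3197119 = 53·60323

53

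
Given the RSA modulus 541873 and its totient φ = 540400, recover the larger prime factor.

φ(n) = (p−1)(q−1) = n − (p+q) + 1, so p + q = 541873 − 540400 + 1 = 1474.
p and q are the roots of t² − 1474t + 541873 = 0.
Discriminant: 1474² − 4·541873 = 2172676 − 2167492 = 5184; √5184 = 72.
q = (1474 − 72)/2 = 701, p = (1474 + 72)/2 = 773.
Check: 701 · 773 = 541873.

773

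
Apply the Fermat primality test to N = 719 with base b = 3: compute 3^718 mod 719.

1

3^1 ≡ 3 (mod 719)
3^2 ≡ 3^2 = 9 ≡ 9 (mod 719)
3^4 ≡ 9^2 = 81 ≡ 81 (mod 719)
3^8 ≡ 81^2 = 6561 ≡ 90 (mod 719)
3^16 ≡ 90^2 = 8100 ≡ 191 (mod 719)
3^32 ≡ 191^2 = 36481 ≡ 531 (mod 719)
3^64 ≡ 531^2 = 281961 ≡ 113 (mod 719)
3^128 ≡ 113^2 = 12769 ≡ 546 (mod 719)
3^256 ≡ 546^2 = 298116 ≡ 450 (mod 719)
3^512 ≡ 450^2 = 202500 ≡ 461 (mod 719)
718 = 512 + 128 + 64 + 8 + 4 + 2 in binary powers of 2.
So 3^718 ≡ 461 · 546 · 113 · 90 · 81 · 9 ≡ 1 (mod 719).
Since the result is 1, base 3 gives no evidence that 719 is composite.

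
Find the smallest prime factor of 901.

901 is odd.
Digit sum 10, not divisible by 3.
Ends in 1: not divisible by 5.
7: 901 = 7·128 + 5
11: 901 = 11·81 + 10
13: 901 = 13·69 + 4
17: 901 = 17·53

17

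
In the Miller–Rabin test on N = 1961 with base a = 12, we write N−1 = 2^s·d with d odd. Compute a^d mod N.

1961 − 1 = 1960 = 2^3 · 245, so d = 245.
12^1 ≡ 12 (mod 1961)
12^2 ≡ 12^2 = 144 ≡ 144 (mod 1961)
12^4 ≡ 144^2 = 20736 ≡ 1126 (mod 1961)
12^8 ≡ 1126^2 = 1267876 ≡ 1070 (mod 1961)
12^16 ≡ 1070^2 = 1144900 ≡ 1637 (mod 1961)
12^32 ≡ 1637^2 = 2679769 ≡ 1043 (mod 1961)
12^64 ≡ 1043^2 = 1087849 ≡ 1455 (mod 1961)
12^128 ≡ 1455^2 = 2117025 ≡ 1106 (mod 1961)
245 = 128 + 64 + 32 + 16 + 4 + 1 in binary powers of 2.
So 12^245 ≡ 1106 · 1455 · 1043 · 1637 · 1126 · 12 ≡ 1217 (mod 1961).
Squaring chain: 1217 → 534 → 811; never reaches −1, so base 12 is a Miller–Rabin witness that 1961 is composite.

1217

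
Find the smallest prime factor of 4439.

4439 is odd.
Digit sum 20, not divisible by 3.
Ends in 9: not divisible by 5.
7: 4439 = 7·634 + 1
11: 4439 = 11·403 + 6
13: 4439 = 13·341 + 6
17: 4439 = 17·261 + 2
19: 4439 = 19·233 + 12
23: 4439 = 23·193

23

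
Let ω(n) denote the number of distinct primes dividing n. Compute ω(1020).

4

1020 = 2^2 · 255
255 = 3 · 85
85 = 5 · 17
1020 = 2^2 · 3 · 5 · 17, which has 4 distinct prime factors.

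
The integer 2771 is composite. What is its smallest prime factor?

17

2771 is odd.
Digit sum 17, not divisible by 3.
Ends in 1: not divisible by 5.
7: 2771 = 7·395 + 6
11: 2771 = 11·251 + 10
13: 2771 = 13·213 + 2
17: 2771 = 17·163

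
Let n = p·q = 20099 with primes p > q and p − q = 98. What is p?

199

Since p = q + 98, we have 20099 = q(q + 98), so q² + 98q − 20099 = 0.
Discriminant: 98² + 4·20099 = 9604 + 80396 = 90000; √90000 = 300.
q = (−98 + 300)/2 = 101, and p = q + 98 = 199.
Check: 101 · 199 = 20099.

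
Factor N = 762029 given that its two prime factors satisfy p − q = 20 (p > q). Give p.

Since p = q + 20, we have 762029 = q(q + 20), so q² + 20q − 762029 = 0.
Discriminant: 20² + 4·762029 = 400 + 3048116 = 3048516; √3048516 = 1746.
q = (−20 + 1746)/2 = 863, and p = q + 20 = 883.
Check: 863 · 883 = 762029.

883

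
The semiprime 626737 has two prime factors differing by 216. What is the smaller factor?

Since p = q + 216, we have 626737 = q(q + 216), so q² + 216q − 626737 = 0.
Discriminant: 216² + 4·626737 = 46656 + 2506948 = 2553604; √2553604 = 1598.
q = (−216 + 1598)/2 = 691, and p = q + 216 = 907.
Check: 691 · 907 = 626737.

691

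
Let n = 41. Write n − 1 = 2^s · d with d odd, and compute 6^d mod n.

27

41 − 1 = 40 = 2^3 · 5, so d = 5.
6^1 ≡ 6 (mod 41)
6^2 ≡ 6^2 = 36 ≡ 36 (mod 41)
6^4 ≡ 36^2 = 1296 ≡ 25 (mod 41)
5 = 4 + 1 in binary powers of 2.
So 6^5 ≡ 25 · 6 ≡ 27 (mod 41).
Squaring chain: 27 → 32 → 40; reaches −1, so base 6 does not prove 41 composite.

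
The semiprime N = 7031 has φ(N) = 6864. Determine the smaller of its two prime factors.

79

φ(n) = (p−1)(q−1) = n − (p+q) + 1, so p + q = 7031 − 6864 + 1 = 168.
p and q are the roots of t² − 168t + 7031 = 0.
Discriminant: 168² − 4·7031 = 28224 − 28124 = 100; √100 = 10.
q = (168 − 10)/2 = 79, p = (168 + 10)/2 = 89.
Check: 79 · 89 = 7031.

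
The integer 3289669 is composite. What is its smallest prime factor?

61

3289669 is odd.
Digit sum 43, not divisible by 3.
Ends in 9: not divisible by 5.
7: 3289669 = 7·469952 + 5
11: 3289669 = 11·299060 + 9
13: 3289669 = 13·253051 + 6
17: 3289669 = 17·193509 + 16
19: 3289669 = 19·173140 + 9
23: 3289669 = 23·143029 + 2
29: 3289669 = 29·113436 + 25
31: 3289669 = 31·106118 + 11
37: 3289669 = 37·88909 + 36
41: 3289669 = 41·80235 + 34
43: 3289669 = 43·76503 + 40
47: 3289669 = 47·69992 + 45
53: 3289669 = 53·62069 + 12
59: 3289669 = 59·55757 + 6
61: 3289669 = 61·53929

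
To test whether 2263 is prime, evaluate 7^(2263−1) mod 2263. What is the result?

1287

7^1 ≡ 7 (mod 2263)
7^2 ≡ 7^2 = 49 ≡ 49 (mod 2263)
7^4 ≡ 49^2 = 2401 ≡ 138 (mod 2263)
7^8 ≡ 138^2 = 19044 ≡ 940 (mod 2263)
7^16 ≡ 940^2 = 883600 ≡ 1030 (mod 2263)
7^32 ≡ 1030^2 = 1060900 ≡ 1816 (mod 2263)
7^64 ≡ 1816^2 = 3297856 ≡ 665 (mod 2263)
7^128 ≡ 665^2 = 442225 ≡ 940 (mod 2263)
7^256 ≡ 940^2 = 883600 ≡ 1030 (mod 2263)
7^512 ≡ 1030^2 = 1060900 ≡ 1816 (mod 2263)
7^1024 ≡ 1816^2 = 3297856 ≡ 665 (mod 2263)
7^2048 ≡ 665^2 = 442225 ≡ 940 (mod 2263)
2262 = 2048 + 128 + 64 + 16 + 4 + 2 in binary powers of 2.
So 7^2262 ≡ 940 · 940 · 665 · 1030 · 138 · 49 ≡ 1287 (mod 2263).
Since 1287 ≠ 1, base 7 is a Fermat witness: 2263 is composite.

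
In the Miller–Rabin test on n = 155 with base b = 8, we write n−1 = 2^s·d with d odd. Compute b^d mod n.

155 − 1 = 154 = 2^1 · 77, so d = 77.
8^1 ≡ 8 (mod 155)
8^2 ≡ 8^2 = 64 ≡ 64 (mod 155)
8^4 ≡ 64^2 = 4096 ≡ 66 (mod 155)
8^8 ≡ 66^2 = 4356 ≡ 16 (mod 155)
8^16 ≡ 16^2 = 256 ≡ 101 (mod 155)
8^32 ≡ 101^2 = 10201 ≡ 126 (mod 155)
8^64 ≡ 126^2 = 15876 ≡ 66 (mod 155)
77 = 64 + 8 + 4 + 1 in binary powers of 2.
So 8^77 ≡ 66 · 16 · 66 · 8 ≡ 33 (mod 155).
Squaring chain: 33; never reaches −1, so base 8 is a Miller–Rabin witness that 155 is composite.

33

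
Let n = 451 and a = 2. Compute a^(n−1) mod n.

122

2^1 ≡ 2 (mod 451)
2^2 ≡ 2^2 = 4 ≡ 4 (mod 451)
2^4 ≡ 4^2 = 16 ≡ 16 (mod 451)
2^8 ≡ 16^2 = 256 ≡ 256 (mod 451)
2^16 ≡ 256^2 = 65536 ≡ 141 (mod 451)
2^32 ≡ 141^2 = 19881 ≡ 37 (mod 451)
2^64 ≡ 37^2 = 1369 ≡ 16 (mod 451)
2^128 ≡ 16^2 = 256 ≡ 256 (mod 451)
2^256 ≡ 256^2 = 65536 ≡ 141 (mod 451)
450 = 256 + 128 + 64 + 2 in binary powers of 2.
So 2^450 ≡ 141 · 256 · 16 · 4 ≡ 122 (mod 451).
Since 122 ≠ 1, base 2 is a Fermat witness: 451 is composite.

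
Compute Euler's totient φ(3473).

Factor: 3473 = 23 · 151.
φ(3473) = (23−1) · (151−1) = 22 · 150 = 3300.

3300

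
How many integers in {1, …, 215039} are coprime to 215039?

192640

Factor: 215039 = 11 · 113 · 173.
φ(215039) = (11−1) · (113−1) · (173−1) = 10 · 112 · 172 = 192640.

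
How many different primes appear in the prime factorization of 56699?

56699 = 31^2 · 59
56699 = 31^2 · 59, which has 2 distinct prime factors.

2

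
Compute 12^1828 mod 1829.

1192

12^1 ≡ 12 (mod 1829)
12^2 ≡ 12^2 = 144 ≡ 144 (mod 1829)
12^4 ≡ 144^2 = 20736 ≡ 617 (mod 1829)
12^8 ≡ 617^2 = 380689 ≡ 257 (mod 1829)
12^16 ≡ 257^2 = 66049 ≡ 205 (mod 1829)
12^32 ≡ 205^2 = 42025 ≡ 1787 (mod 1829)
12^64 ≡ 1787^2 = 3193369 ≡ 1764 (mod 1829)
12^128 ≡ 1764^2 = 3111696 ≡ 567 (mod 1829)
12^256 ≡ 567^2 = 321489 ≡ 1414 (mod 1829)
12^512 ≡ 1414^2 = 1999396 ≡ 299 (mod 1829)
12^1024 ≡ 299^2 = 89401 ≡ 1609 (mod 1829)
1828 = 1024 + 512 + 256 + 32 + 4 in binary powers of 2.
So 12^1828 ≡ 1609 · 299 · 1414 · 1787 · 617 ≡ 1192 (mod 1829).
Since 1192 ≠ 1, base 12 is a Fermat witness: 1829 is composite.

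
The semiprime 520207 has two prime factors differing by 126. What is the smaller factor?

Since p = q + 126, we have 520207 = q(q + 126), so q² + 126q − 520207 = 0.
Discriminant: 126² + 4·520207 = 15876 + 2080828 = 2096704; √2096704 = 1448.
q = (−126 + 1448)/2 = 661, and p = q + 126 = 787.
Check: 661 · 787 = 520207.

661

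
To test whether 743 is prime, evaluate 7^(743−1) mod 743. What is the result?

7^1 ≡ 7 (mod 743)
7^2 ≡ 7^2 = 49 ≡ 49 (mod 743)
7^4 ≡ 49^2 = 2401 ≡ 172 (mod 743)
7^8 ≡ 172^2 = 29584 ≡ 607 (mod 743)
7^16 ≡ 607^2 = 368449 ≡ 664 (mod 743)
7^32 ≡ 664^2 = 440896 ≡ 297 (mod 743)
7^64 ≡ 297^2 = 88209 ≡ 535 (mod 743)
7^128 ≡ 535^2 = 286225 ≡ 170 (mod 743)
7^256 ≡ 170^2 = 28900 ≡ 666 (mod 743)
7^512 ≡ 666^2 = 443556 ≡ 728 (mod 743)
742 = 512 + 128 + 64 + 32 + 4 + 2 in binary powers of 2.
So 7^742 ≡ 728 · 170 · 535 · 297 · 172 · 49 ≡ 1 (mod 743).
Since the result is 1, base 7 gives no evidence that 743 is composite.

1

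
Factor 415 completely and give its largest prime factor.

83

415 = 5 · 83
83 is prime.
So 415 = 5 · 83; the largest prime factor is 83.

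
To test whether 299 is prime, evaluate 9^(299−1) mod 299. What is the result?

9^1 ≡ 9 (mod 299)
9^2 ≡ 9^2 = 81 ≡ 81 (mod 299)
9^4 ≡ 81^2 = 6561 ≡ 282 (mod 299)
9^8 ≡ 282^2 = 79524 ≡ 289 (mod 299)
9^16 ≡ 289^2 = 83521 ≡ 100 (mod 299)
9^32 ≡ 100^2 = 10000 ≡ 133 (mod 299)
9^64 ≡ 133^2 = 17689 ≡ 48 (mod 299)
9^128 ≡ 48^2 = 2304 ≡ 211 (mod 299)
9^256 ≡ 211^2 = 44521 ≡ 269 (mod 299)
298 = 256 + 32 + 8 + 2 in binary powers of 2.
So 9^298 ≡ 269 · 133 · 289 · 81 ≡ 9 (mod 299).
Since 9 ≠ 1, base 9 is a Fermat witness: 299 is composite.

9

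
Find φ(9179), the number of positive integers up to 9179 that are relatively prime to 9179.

8976

Factor: 9179 = 67 · 137.
φ(9179) = (67−1) · (137−1) = 66 · 136 = 8976.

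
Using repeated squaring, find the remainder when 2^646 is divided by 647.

2^1 ≡ 2 (mod 647)
2^2 ≡ 2^2 = 4 ≡ 4 (mod 647)
2^4 ≡ 4^2 = 16 ≡ 16 (mod 647)
2^8 ≡ 16^2 = 256 ≡ 256 (mod 647)
2^16 ≡ 256^2 = 65536 ≡ 189 (mod 647)
2^32 ≡ 189^2 = 35721 ≡ 136 (mod 647)
2^64 ≡ 136^2 = 18496 ≡ 380 (mod 647)
2^128 ≡ 380^2 = 144400 ≡ 119 (mod 647)
2^256 ≡ 119^2 = 14161 ≡ 574 (mod 647)
2^512 ≡ 574^2 = 329476 ≡ 153 (mod 647)
646 = 512 + 128 + 4 + 2 in binary powers of 2.
So 2^646 ≡ 153 · 119 · 16 · 4 ≡ 1 (mod 647).
Since the result is 1, base 2 gives no evidence that 647 is composite.

1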